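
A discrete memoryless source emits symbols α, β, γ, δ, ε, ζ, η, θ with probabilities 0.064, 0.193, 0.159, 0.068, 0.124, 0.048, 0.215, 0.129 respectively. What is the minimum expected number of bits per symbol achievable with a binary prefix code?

Repeatedly combine the two least-probable nodes; the expected code length is the sum of the merged weights.
merge 6/125 + 8/125 → 14/125
merge 17/250 + 14/125 → 9/50
merge 31/250 + 129/1000 → 253/1000
merge 159/1000 + 9/50 → 339/1000
merge 193/1000 + 43/200 → 51/125
merge 253/1000 + 339/1000 → 74/125
merge 51/125 + 74/125 → 1
L = 14/125 + 9/50 + 253/1000 + 339/1000 + 51/125 + 74/125 + 1 = 721/250 = 2.884 bits/symbol.

2.884 bits/symbol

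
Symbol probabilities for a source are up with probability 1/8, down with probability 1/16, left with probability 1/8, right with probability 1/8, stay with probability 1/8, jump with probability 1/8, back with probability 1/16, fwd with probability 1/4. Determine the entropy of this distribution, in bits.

Each probability is a power of 1/2, so log₂(1/p) is an integer.
H = Σ p·log₂(1/p) = 1/8·3 + 1/16·4 + 1/8·3 + 1/8·3 + 1/8·3 + 1/8·3 + 1/16·4 + 1/4·2 = 2.875 bits.

2.875 bits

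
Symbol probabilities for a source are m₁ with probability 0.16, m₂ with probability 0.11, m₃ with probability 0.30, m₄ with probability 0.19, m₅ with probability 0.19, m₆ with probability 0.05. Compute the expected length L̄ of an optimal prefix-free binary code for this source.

Repeatedly combine the two least-probable nodes; the expected code length is the sum of the merged weights.
merge 1/20 + 11/100 → 4/25
merge 4/25 + 4/25 → 8/25
merge 19/100 + 19/100 → 19/50
merge 3/10 + 8/25 → 31/50
merge 19/50 + 31/50 → 1
L = 4/25 + 8/25 + 19/50 + 31/50 + 1 = 62/25 = 2.48 bits/symbol.

2.48 bits/symbol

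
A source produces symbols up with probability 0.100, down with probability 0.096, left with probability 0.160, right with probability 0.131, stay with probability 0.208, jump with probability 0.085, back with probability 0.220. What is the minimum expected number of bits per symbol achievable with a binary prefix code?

2.753 bits/symbol

Repeatedly combine the two least-probable nodes; the expected code length is the sum of the merged weights.
merge 17/200 + 12/125 → 181/1000
merge 1/10 + 131/1000 → 231/1000
merge 4/25 + 181/1000 → 341/1000
merge 26/125 + 11/50 → 107/250
merge 231/1000 + 341/1000 → 143/250
merge 107/250 + 143/250 → 1
L = 181/1000 + 231/1000 + 341/1000 + 107/250 + 143/250 + 1 = 2753/1000 = 2.753 bits/symbol.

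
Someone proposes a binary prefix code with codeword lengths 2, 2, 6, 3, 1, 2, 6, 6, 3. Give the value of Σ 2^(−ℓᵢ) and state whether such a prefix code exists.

With common denominator 2^6 = 64: Σ 2^(−ℓᵢ) = 16/64 + 16/64 + 1/64 + 8/64 + 32/64 + 16/64 + 1/64 + 1/64 + 8/64 = 99/64 = 1.546875.
Kraft's inequality requires Σ ≤ 1; here Σ = 1.546875 > 1, so no such prefix code exists.

1.546875; no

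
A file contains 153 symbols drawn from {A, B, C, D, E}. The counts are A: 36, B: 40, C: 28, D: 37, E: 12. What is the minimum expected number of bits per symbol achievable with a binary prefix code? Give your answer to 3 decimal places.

Probabilities are the counts divided by 153.
Repeatedly combine the two least-probable nodes; the expected code length is the sum of the merged weights.
merge 4/51 + 28/153 → 40/153
merge 4/17 + 37/153 → 73/153
merge 40/153 + 40/153 → 80/153
merge 73/153 + 80/153 → 1
L = 40/153 + 73/153 + 80/153 + 1 = 346/153 ≈ 2.261 bits/symbol.

2.261 bits/symbol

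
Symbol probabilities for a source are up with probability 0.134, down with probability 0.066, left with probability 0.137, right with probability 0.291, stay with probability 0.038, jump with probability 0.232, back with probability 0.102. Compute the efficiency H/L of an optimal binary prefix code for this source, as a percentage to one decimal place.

99.3%

Entropy H = −Σ p log₂ p ≈ 2.5627 bits.
Huffman merges: 19/500+33/500→13/125; 51/500+13/125→103/500; 67/500+137/1000→271/1000; 103/500+29/125→219/500; 271/1000+291/1000→281/500; 219/500+281/500→1. L = 2581/1000 ≈ 2.5810.
Efficiency = H/L = 2.5627/2.5810 = 99.3%.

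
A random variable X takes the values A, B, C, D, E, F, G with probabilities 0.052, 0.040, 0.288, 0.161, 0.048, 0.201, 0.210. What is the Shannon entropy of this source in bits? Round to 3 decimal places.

H = −Σ pᵢ log₂ pᵢ.
−0.052·log₂(0.052) = 0.2218
−0.040·log₂(0.040) = 0.1858
−0.288·log₂(0.288) = 0.5172
−0.161·log₂(0.161) = 0.4242
−0.048·log₂(0.048) = 0.2103
−0.201·log₂(0.201) = 0.4653
−0.210·log₂(0.210) = 0.4728
Sum ≈ 2.4973 → 2.497 bits.

2.497 bits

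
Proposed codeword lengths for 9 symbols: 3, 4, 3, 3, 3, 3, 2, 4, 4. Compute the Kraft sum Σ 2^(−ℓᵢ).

With common denominator 2^4 = 16: Σ 2^(−ℓᵢ) = 2/16 + 1/16 + 2/16 + 2/16 + 2/16 + 2/16 + 4/16 + 1/16 + 1/16 = 17/16 = 1.0625.

1.0625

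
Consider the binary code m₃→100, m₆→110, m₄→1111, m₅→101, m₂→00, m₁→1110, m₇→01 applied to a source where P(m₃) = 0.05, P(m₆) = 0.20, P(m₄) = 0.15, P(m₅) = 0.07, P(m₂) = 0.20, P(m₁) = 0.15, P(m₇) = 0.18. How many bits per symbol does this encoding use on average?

L̄ = Σ pᵢ·ℓᵢ = 0.05·3 + 0.20·3 + 0.15·4 + 0.07·3 + 0.20·2 + 0.15·4 + 0.18·2 = 2.92 bits/symbol.

2.92 bits/symbol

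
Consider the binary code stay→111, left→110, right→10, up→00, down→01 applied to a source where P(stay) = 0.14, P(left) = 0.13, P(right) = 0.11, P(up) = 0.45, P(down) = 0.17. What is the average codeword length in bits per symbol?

L̄ = Σ pᵢ·ℓᵢ = 0.14·3 + 0.13·3 + 0.11·2 + 0.45·2 + 0.17·2 = 2.27 bits/symbol.

2.27 bits/symbol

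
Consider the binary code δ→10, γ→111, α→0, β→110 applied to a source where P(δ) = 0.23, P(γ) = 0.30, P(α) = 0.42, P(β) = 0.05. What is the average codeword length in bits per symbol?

L̄ = Σ pᵢ·ℓᵢ = 0.23·2 + 0.30·3 + 0.42·1 + 0.05·3 = 1.93 bits/symbol.

1.93 bits/symbol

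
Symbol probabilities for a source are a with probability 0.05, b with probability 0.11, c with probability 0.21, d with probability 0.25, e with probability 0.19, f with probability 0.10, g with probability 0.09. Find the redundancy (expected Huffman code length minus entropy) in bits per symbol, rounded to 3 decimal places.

Entropy H = −Σ p log₂ p ≈ 2.6393 bits.
Huffman merges: 1/20+9/100→7/50; 1/10+11/100→21/100; 7/50+19/100→33/100; 21/100+21/100→21/50; 1/4+33/100→29/50; 21/50+29/50→1. L = 67/25 ≈ 2.6800.
L − H = 2.6800 − 2.6393 = 0.041 bits.

0.041 bits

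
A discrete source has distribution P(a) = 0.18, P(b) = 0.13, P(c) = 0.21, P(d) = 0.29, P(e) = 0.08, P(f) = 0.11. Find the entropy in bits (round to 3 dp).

2.460 bits

H = −Σ pᵢ log₂ pᵢ.
−0.18·log₂(0.18) = 0.4453
−0.13·log₂(0.13) = 0.3826
−0.21·log₂(0.21) = 0.4728
−0.29·log₂(0.29) = 0.5179
−0.08·log₂(0.08) = 0.2915
−0.11·log₂(0.11) = 0.3503
Sum ≈ 2.4605 → 2.460 bits.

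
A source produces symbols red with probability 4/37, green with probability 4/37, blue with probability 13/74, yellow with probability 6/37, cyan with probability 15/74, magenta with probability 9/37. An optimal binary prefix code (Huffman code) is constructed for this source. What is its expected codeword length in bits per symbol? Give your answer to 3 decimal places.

2.554 bits/symbol

Repeatedly combine the two least-probable nodes; the expected code length is the sum of the merged weights.
merge 4/37 + 4/37 → 8/37
merge 6/37 + 13/74 → 25/74
merge 15/74 + 8/37 → 31/74
merge 9/37 + 25/74 → 43/74
merge 31/74 + 43/74 → 1
L = 8/37 + 25/74 + 31/74 + 43/74 + 1 = 189/74 ≈ 2.554 bits/symbol.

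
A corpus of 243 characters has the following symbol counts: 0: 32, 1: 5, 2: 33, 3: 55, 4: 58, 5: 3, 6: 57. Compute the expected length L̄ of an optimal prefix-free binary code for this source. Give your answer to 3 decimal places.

Probabilities are the counts divided by 243.
Repeatedly combine the two least-probable nodes; the expected code length is the sum of the merged weights.
merge 1/81 + 5/243 → 8/243
merge 8/243 + 32/243 → 40/243
merge 11/81 + 40/243 → 73/243
merge 55/243 + 19/81 → 112/243
merge 58/243 + 73/243 → 131/243
merge 112/243 + 131/243 → 1
L = 8/243 + 40/243 + 73/243 + 112/243 + 131/243 + 1 = 607/243 ≈ 2.498 bits/symbol.

2.498 bits/symbol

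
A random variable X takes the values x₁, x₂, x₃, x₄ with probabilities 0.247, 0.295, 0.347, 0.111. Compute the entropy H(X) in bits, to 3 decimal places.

1.900 bits

H = −Σ pᵢ log₂ pᵢ.
−0.247·log₂(0.247) = 0.4983
−0.295·log₂(0.295) = 0.5196
−0.347·log₂(0.347) = 0.5299
−0.111·log₂(0.111) = 0.3520
Sum ≈ 1.8997 → 1.900 bits.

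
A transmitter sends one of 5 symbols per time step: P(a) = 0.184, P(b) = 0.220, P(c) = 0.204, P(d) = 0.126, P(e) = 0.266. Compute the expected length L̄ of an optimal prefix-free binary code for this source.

Repeatedly combine the two least-probable nodes; the expected code length is the sum of the merged weights.
merge 63/500 + 23/125 → 31/100
merge 51/250 + 11/50 → 53/125
merge 133/500 + 31/100 → 72/125
merge 53/125 + 72/125 → 1
L = 31/100 + 53/125 + 72/125 + 1 = 231/100 = 2.31 bits/symbol.

2.31 bits/symbol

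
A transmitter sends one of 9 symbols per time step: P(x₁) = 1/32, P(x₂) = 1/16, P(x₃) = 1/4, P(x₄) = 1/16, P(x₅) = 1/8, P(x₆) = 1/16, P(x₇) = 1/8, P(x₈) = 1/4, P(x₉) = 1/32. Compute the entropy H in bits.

Each probability is a power of 1/2, so log₂(1/p) is an integer.
H = Σ p·log₂(1/p) = 1/32·5 + 1/16·4 + 1/4·2 + 1/16·4 + 1/8·3 + 1/16·4 + 1/8·3 + 1/4·2 + 1/32·5 = 2.8125 bits.

2.8125 bits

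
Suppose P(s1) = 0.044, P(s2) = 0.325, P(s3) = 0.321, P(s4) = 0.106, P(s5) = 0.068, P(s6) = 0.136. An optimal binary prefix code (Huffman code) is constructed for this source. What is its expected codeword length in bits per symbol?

Repeatedly combine the two least-probable nodes; the expected code length is the sum of the merged weights.
merge 11/250 + 17/250 → 14/125
merge 53/500 + 14/125 → 109/500
merge 17/125 + 109/500 → 177/500
merge 321/1000 + 13/40 → 323/500
merge 177/500 + 323/500 → 1
L = 14/125 + 109/500 + 177/500 + 323/500 + 1 = 233/100 = 2.33 bits/symbol.

2.33 bits/symbol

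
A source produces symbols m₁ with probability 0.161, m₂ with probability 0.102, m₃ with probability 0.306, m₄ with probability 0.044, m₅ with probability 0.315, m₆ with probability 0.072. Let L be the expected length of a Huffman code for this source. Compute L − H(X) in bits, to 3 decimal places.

0.055 bits

Entropy H = −Σ p log₂ p ≈ 2.2795 bits.
Huffman merges: 11/250+9/125→29/250; 51/500+29/250→109/500; 161/1000+109/500→379/1000; 153/500+63/200→621/1000; 379/1000+621/1000→1. L = 1167/500 ≈ 2.3340.
L − H = 2.3340 − 2.2795 = 0.055 bits.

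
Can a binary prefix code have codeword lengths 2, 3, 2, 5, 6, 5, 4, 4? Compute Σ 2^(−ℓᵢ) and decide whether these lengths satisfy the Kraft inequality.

With common denominator 2^6 = 64: Σ 2^(−ℓᵢ) = 16/64 + 8/64 + 16/64 + 2/64 + 1/64 + 2/64 + 4/64 + 4/64 = 53/64 = 0.828125.
Kraft's inequality requires Σ ≤ 1; here Σ = 0.828125 ≤ 1, so such a prefix code exists.

0.828125; yes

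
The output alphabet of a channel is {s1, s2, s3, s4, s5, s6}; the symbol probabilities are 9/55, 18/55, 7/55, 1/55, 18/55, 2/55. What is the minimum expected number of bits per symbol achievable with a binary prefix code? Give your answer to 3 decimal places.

2.236 bits/symbol

Repeatedly combine the two least-probable nodes; the expected code length is the sum of the merged weights.
merge 1/55 + 2/55 → 3/55
merge 3/55 + 7/55 → 2/11
merge 9/55 + 2/11 → 19/55
merge 18/55 + 18/55 → 36/55
merge 19/55 + 36/55 → 1
L = 3/55 + 2/11 + 19/55 + 36/55 + 1 = 123/55 ≈ 2.236 bits/symbol.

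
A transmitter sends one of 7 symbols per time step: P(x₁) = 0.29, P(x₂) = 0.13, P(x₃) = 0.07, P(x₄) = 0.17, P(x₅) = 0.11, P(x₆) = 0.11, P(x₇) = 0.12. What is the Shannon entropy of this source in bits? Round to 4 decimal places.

H = −Σ pᵢ log₂ pᵢ.
−0.29·log₂(0.29) = 0.5179
−0.13·log₂(0.13) = 0.3826
−0.07·log₂(0.07) = 0.2686
−0.17·log₂(0.17) = 0.4346
−0.11·log₂(0.11) = 0.3503
−0.11·log₂(0.11) = 0.3503
−0.12·log₂(0.12) = 0.3671
Sum ≈ 2.6713 → 2.6713 bits.

2.6713 bits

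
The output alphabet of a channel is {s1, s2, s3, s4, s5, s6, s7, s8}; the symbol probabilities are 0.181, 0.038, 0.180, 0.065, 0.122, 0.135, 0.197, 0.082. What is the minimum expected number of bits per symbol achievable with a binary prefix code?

2.906 bits/symbol

Repeatedly combine the two least-probable nodes; the expected code length is the sum of the merged weights.
merge 19/500 + 13/200 → 103/1000
merge 41/500 + 103/1000 → 37/200
merge 61/500 + 27/200 → 257/1000
merge 9/50 + 181/1000 → 361/1000
merge 37/200 + 197/1000 → 191/500
merge 257/1000 + 361/1000 → 309/500
merge 191/500 + 309/500 → 1
L = 103/1000 + 37/200 + 257/1000 + 361/1000 + 191/500 + 309/500 + 1 = 1453/500 = 2.906 bits/symbol.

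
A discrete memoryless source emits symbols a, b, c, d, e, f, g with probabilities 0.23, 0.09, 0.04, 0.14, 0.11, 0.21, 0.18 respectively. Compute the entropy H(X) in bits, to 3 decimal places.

2.652 bits

H = −Σ pᵢ log₂ pᵢ.
−0.23·log₂(0.23) = 0.4877
−0.09·log₂(0.09) = 0.3127
−0.04·log₂(0.04) = 0.1858
−0.14·log₂(0.14) = 0.3971
−0.11·log₂(0.11) = 0.3503
−0.21·log₂(0.21) = 0.4728
−0.18·log₂(0.18) = 0.4453
Sum ≈ 2.6516 → 2.652 bits.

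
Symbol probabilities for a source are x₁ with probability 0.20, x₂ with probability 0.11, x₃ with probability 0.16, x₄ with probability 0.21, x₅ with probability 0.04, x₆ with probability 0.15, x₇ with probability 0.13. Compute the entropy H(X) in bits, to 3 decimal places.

H = −Σ pᵢ log₂ pᵢ.
−0.20·log₂(0.20) = 0.4644
−0.11·log₂(0.11) = 0.3503
−0.16·log₂(0.16) = 0.4230
−0.21·log₂(0.21) = 0.4728
−0.04·log₂(0.04) = 0.1858
−0.15·log₂(0.15) = 0.4105
−0.13·log₂(0.13) = 0.3826
Sum ≈ 2.6895 → 2.689 bits.

2.689 bits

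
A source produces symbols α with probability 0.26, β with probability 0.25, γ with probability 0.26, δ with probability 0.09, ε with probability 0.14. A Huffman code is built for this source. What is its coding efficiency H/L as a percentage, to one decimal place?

99.6%

Entropy H = −Σ p log₂ p ≈ 2.2203 bits.
Huffman merges: 9/100+7/50→23/100; 23/100+1/4→12/25; 13/50+13/50→13/25; 12/25+13/25→1. L = 223/100 ≈ 2.2300.
Efficiency = H/L = 2.2203/2.2300 = 99.6%.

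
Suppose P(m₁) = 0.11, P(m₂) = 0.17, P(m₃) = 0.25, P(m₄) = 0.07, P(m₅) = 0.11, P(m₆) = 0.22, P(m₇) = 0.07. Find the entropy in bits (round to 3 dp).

2.653 bits

H = −Σ pᵢ log₂ pᵢ.
−0.11·log₂(0.11) = 0.3503
−0.17·log₂(0.17) = 0.4346
−0.25·log₂(0.25) = 0.5000
−0.07·log₂(0.07) = 0.2686
−0.11·log₂(0.11) = 0.3503
−0.22·log₂(0.22) = 0.4806
−0.07·log₂(0.07) = 0.2686
Sum ≈ 2.6528 → 2.653 bits.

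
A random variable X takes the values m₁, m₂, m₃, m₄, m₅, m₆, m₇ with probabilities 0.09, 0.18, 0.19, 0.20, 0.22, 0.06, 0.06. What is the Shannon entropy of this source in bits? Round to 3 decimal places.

2.645 bits

H = −Σ pᵢ log₂ pᵢ.
−0.09·log₂(0.09) = 0.3127
−0.18·log₂(0.18) = 0.4453
−0.19·log₂(0.19) = 0.4552
−0.20·log₂(0.20) = 0.4644
−0.22·log₂(0.22) = 0.4806
−0.06·log₂(0.06) = 0.2435
−0.06·log₂(0.06) = 0.2435
Sum ≈ 2.6452 → 2.645 bits.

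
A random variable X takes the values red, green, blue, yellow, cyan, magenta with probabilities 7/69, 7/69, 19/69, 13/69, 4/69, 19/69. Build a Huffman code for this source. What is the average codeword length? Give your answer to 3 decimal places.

2.420 bits/symbol

Repeatedly combine the two least-probable nodes; the expected code length is the sum of the merged weights.
merge 4/69 + 7/69 → 11/69
merge 7/69 + 11/69 → 6/23
merge 13/69 + 6/23 → 31/69
merge 19/69 + 19/69 → 38/69
merge 31/69 + 38/69 → 1
L = 11/69 + 6/23 + 31/69 + 38/69 + 1 = 167/69 ≈ 2.420 bits/symbol.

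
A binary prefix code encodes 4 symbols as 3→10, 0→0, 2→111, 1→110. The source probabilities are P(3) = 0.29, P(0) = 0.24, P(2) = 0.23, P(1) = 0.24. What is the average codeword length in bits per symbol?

2.23 bits/symbol

L̄ = Σ pᵢ·ℓᵢ = 0.29·2 + 0.24·1 + 0.23·3 + 0.24·3 = 2.23 bits/symbol.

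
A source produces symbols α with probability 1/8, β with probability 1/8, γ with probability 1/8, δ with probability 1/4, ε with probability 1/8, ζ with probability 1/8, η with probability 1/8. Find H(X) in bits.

Each probability is a power of 1/2, so log₂(1/p) is an integer.
H = Σ p·log₂(1/p) = 1/8·3 + 1/8·3 + 1/8·3 + 1/4·2 + 1/8·3 + 1/8·3 + 1/8·3 = 2.75 bits.

2.75 bits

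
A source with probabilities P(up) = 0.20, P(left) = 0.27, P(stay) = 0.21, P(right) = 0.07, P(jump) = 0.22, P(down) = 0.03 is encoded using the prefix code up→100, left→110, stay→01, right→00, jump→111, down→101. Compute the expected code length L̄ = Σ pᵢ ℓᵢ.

L̄ = Σ pᵢ·ℓᵢ = 0.20·3 + 0.27·3 + 0.21·2 + 0.07·2 + 0.22·3 + 0.03·3 = 2.72 bits/symbol.

2.72 bits/symbol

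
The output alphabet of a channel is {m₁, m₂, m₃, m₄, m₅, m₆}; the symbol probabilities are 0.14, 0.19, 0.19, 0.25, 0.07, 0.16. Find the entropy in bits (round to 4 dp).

2.4991 bits

H = −Σ pᵢ log₂ pᵢ.
−0.14·log₂(0.14) = 0.3971
−0.19·log₂(0.19) = 0.4552
−0.19·log₂(0.19) = 0.4552
−0.25·log₂(0.25) = 0.5000
−0.07·log₂(0.07) = 0.2686
−0.16·log₂(0.16) = 0.4230
Sum ≈ 2.4991 → 2.4991 bits.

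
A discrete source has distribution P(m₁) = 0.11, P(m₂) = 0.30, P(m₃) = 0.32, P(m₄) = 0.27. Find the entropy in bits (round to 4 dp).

H = −Σ pᵢ log₂ pᵢ.
−0.11·log₂(0.11) = 0.3503
−0.30·log₂(0.30) = 0.5211
−0.32·log₂(0.32) = 0.5260
−0.27·log₂(0.27) = 0.5100
Sum ≈ 1.9074 → 1.9074 bits.

1.9074 bits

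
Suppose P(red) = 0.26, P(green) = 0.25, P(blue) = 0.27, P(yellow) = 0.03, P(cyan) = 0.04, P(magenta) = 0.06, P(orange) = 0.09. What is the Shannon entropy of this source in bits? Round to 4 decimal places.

H = −Σ pᵢ log₂ pᵢ.
−0.26·log₂(0.26) = 0.5053
−0.25·log₂(0.25) = 0.5000
−0.27·log₂(0.27) = 0.5100
−0.03·log₂(0.03) = 0.1518
−0.04·log₂(0.04) = 0.1858
−0.06·log₂(0.06) = 0.2435
−0.09·log₂(0.09) = 0.3127
Sum ≈ 2.4090 → 2.4090 bits.

2.4090 bits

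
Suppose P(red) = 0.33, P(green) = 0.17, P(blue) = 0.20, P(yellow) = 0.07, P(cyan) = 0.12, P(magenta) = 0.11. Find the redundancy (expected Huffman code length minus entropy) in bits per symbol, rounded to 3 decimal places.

0.057 bits

Entropy H = −Σ p log₂ p ≈ 2.4127 bits.
Huffman merges: 7/100+11/100→9/50; 3/25+17/100→29/100; 9/50+1/5→19/50; 29/100+33/100→31/50; 19/50+31/50→1. L = 247/100 ≈ 2.4700.
L − H = 2.4700 − 2.4127 = 0.057 bits.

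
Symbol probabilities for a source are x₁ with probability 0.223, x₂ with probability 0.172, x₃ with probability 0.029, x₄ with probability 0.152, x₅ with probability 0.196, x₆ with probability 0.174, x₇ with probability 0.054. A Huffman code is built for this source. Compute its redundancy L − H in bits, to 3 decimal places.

Entropy H = −Σ p log₂ p ≈ 2.6080 bits.
Huffman merges: 29/1000+27/500→83/1000; 83/1000+19/125→47/200; 43/250+87/500→173/500; 49/250+223/1000→419/1000; 47/200+173/500→581/1000; 419/1000+581/1000→1. L = 333/125 ≈ 2.6640.
L − H = 2.6640 − 2.6080 = 0.056 bits.

0.056 bits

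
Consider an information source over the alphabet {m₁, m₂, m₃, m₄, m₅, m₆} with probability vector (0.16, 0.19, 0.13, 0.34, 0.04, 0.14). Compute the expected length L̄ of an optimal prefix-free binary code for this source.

2.47 bits/symbol

Repeatedly combine the two least-probable nodes; the expected code length is the sum of the merged weights.
merge 1/25 + 13/100 → 17/100
merge 7/50 + 4/25 → 3/10
merge 17/100 + 19/100 → 9/25
merge 3/10 + 17/50 → 16/25
merge 9/25 + 16/25 → 1
L = 17/100 + 3/10 + 9/25 + 16/25 + 1 = 247/100 = 2.47 bits/symbol.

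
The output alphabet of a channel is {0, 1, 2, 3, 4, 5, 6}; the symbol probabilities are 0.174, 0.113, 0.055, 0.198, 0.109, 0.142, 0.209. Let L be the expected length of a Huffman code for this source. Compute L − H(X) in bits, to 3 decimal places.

0.049 bits

Entropy H = −Σ p log₂ p ≈ 2.7076 bits.
Huffman merges: 11/200+109/1000→41/250; 113/1000+71/500→51/200; 41/250+87/500→169/500; 99/500+209/1000→407/1000; 51/200+169/500→593/1000; 407/1000+593/1000→1. L = 2757/1000 ≈ 2.7570.
L − H = 2.7570 − 2.7076 = 0.049 bits.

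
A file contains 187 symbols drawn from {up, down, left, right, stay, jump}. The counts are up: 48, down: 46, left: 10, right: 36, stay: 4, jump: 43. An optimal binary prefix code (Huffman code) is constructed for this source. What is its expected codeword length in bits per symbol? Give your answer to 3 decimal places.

2.342 bits/symbol

Probabilities are the counts divided by 187.
Repeatedly combine the two least-probable nodes; the expected code length is the sum of the merged weights.
merge 4/187 + 10/187 → 14/187
merge 14/187 + 36/187 → 50/187
merge 43/187 + 46/187 → 89/187
merge 48/187 + 50/187 → 98/187
merge 89/187 + 98/187 → 1
L = 14/187 + 50/187 + 89/187 + 98/187 + 1 = 438/187 ≈ 2.342 bits/symbol.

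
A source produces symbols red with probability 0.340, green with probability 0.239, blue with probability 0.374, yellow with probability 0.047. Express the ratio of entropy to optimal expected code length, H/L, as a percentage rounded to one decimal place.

Entropy H = −Σ p log₂ p ≈ 1.7607 bits.
Huffman merges: 47/1000+239/1000→143/500; 143/500+17/50→313/500; 187/500+313/500→1. L = 239/125 ≈ 1.9120.
Efficiency = H/L = 1.7607/1.9120 = 92.1%.

92.1%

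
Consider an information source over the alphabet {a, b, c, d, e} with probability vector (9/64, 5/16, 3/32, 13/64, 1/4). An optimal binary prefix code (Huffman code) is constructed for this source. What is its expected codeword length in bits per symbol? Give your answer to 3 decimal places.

2.234 bits/symbol

Repeatedly combine the two least-probable nodes; the expected code length is the sum of the merged weights.
merge 3/32 + 9/64 → 15/64
merge 13/64 + 15/64 → 7/16
merge 1/4 + 5/16 → 9/16
merge 7/16 + 9/16 → 1
L = 15/64 + 7/16 + 9/16 + 1 = 143/64 ≈ 2.234 bits/symbol.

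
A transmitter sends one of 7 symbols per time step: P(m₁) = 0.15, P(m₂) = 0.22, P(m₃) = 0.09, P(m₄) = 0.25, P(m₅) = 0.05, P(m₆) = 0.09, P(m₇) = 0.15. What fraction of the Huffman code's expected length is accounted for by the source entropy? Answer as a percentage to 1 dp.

99.0%

Entropy H = −Σ p log₂ p ≈ 2.6431 bits.
Huffman merges: 1/20+9/100→7/50; 9/100+7/50→23/100; 3/20+3/20→3/10; 11/50+23/100→9/20; 1/4+3/10→11/20; 9/20+11/20→1. L = 267/100 ≈ 2.6700.
Efficiency = H/L = 2.6431/2.6700 = 99.0%.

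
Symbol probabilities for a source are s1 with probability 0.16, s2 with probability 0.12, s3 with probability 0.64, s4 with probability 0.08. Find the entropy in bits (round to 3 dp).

H = −Σ pᵢ log₂ pᵢ.
−0.16·log₂(0.16) = 0.4230
−0.12·log₂(0.12) = 0.3671
−0.64·log₂(0.64) = 0.4121
−0.08·log₂(0.08) = 0.2915
Sum ≈ 1.4937 → 1.494 bits.

1.494 bits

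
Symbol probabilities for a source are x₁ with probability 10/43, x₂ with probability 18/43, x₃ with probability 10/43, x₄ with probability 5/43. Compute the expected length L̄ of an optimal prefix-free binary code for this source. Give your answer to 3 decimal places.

Repeatedly combine the two least-probable nodes; the expected code length is the sum of the merged weights.
merge 5/43 + 10/43 → 15/43
merge 10/43 + 15/43 → 25/43
merge 18/43 + 25/43 → 1
L = 15/43 + 25/43 + 1 = 83/43 ≈ 1.930 bits/symbol.

1.930 bits/symbol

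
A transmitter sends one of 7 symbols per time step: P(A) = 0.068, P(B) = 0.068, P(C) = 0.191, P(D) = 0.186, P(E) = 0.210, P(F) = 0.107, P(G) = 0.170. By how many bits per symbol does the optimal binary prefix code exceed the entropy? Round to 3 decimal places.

Entropy H = −Σ p log₂ p ≈ 2.6874 bits.
Huffman merges: 17/250+17/250→17/125; 107/1000+17/125→243/1000; 17/100+93/500→89/250; 191/1000+21/100→401/1000; 243/1000+89/250→599/1000; 401/1000+599/1000→1. L = 547/200 ≈ 2.7350.
L − H = 2.7350 − 2.6874 = 0.048 bits.

0.048 bits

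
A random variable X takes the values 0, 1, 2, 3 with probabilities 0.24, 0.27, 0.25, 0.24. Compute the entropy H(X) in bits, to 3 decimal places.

H = −Σ pᵢ log₂ pᵢ.
−0.24·log₂(0.24) = 0.4941
−0.27·log₂(0.27) = 0.5100
−0.25·log₂(0.25) = 0.5000
−0.24·log₂(0.24) = 0.4941
Sum ≈ 1.9983 → 1.998 bits.

1.998 bits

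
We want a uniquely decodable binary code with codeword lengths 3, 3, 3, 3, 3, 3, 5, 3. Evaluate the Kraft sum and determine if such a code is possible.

0.90625; yes

With common denominator 2^5 = 32: Σ 2^(−ℓᵢ) = 4/32 + 4/32 + 4/32 + 4/32 + 4/32 + 4/32 + 1/32 + 4/32 = 29/32 = 0.90625.
Kraft's inequality requires Σ ≤ 1; here Σ = 0.90625 ≤ 1, so such a prefix code exists.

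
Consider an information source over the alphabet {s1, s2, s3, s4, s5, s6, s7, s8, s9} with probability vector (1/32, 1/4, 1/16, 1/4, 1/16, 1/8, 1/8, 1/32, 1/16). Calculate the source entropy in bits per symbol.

Each probability is a power of 1/2, so log₂(1/p) is an integer.
H = Σ p·log₂(1/p) = 1/32·5 + 1/4·2 + 1/16·4 + 1/4·2 + 1/16·4 + 1/8·3 + 1/8·3 + 1/32·5 + 1/16·4 = 2.8125 bits.

2.8125 bits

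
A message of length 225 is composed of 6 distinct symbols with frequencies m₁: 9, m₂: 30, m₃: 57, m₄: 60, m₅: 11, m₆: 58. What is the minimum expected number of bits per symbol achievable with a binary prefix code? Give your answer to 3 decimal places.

Probabilities are the counts divided by 225.
Repeatedly combine the two least-probable nodes; the expected code length is the sum of the merged weights.
merge 1/25 + 11/225 → 4/45
merge 4/45 + 2/15 → 2/9
merge 2/9 + 19/75 → 107/225
merge 58/225 + 4/15 → 118/225
merge 107/225 + 118/225 → 1
L = 4/45 + 2/9 + 107/225 + 118/225 + 1 = 104/45 ≈ 2.311 bits/symbol.

2.311 bits/symbol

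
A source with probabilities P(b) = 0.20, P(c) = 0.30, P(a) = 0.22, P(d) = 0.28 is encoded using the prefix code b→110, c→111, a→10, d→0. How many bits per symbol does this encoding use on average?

L̄ = Σ pᵢ·ℓᵢ = 0.20·3 + 0.30·3 + 0.22·2 + 0.28·1 = 2.22 bits/symbol.

2.22 bits/symbol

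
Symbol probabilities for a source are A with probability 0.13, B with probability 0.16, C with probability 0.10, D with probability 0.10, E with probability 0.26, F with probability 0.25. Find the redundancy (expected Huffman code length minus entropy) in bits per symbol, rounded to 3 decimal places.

0.015 bits

Entropy H = −Σ p log₂ p ≈ 2.4753 bits.
Huffman merges: 1/10+1/10→1/5; 13/100+4/25→29/100; 1/5+1/4→9/20; 13/50+29/100→11/20; 9/20+11/20→1. L = 249/100 ≈ 2.4900.
L − H = 2.4900 − 2.4753 = 0.015 bits.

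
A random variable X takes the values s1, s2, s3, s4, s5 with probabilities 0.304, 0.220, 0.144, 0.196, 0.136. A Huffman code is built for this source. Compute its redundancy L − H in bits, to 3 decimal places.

Entropy H = −Σ p log₂ p ≈ 2.2577 bits.
Huffman merges: 17/125+18/125→7/25; 49/250+11/50→52/125; 7/25+38/125→73/125; 52/125+73/125→1. L = 57/25 ≈ 2.2800.
L − H = 2.2800 − 2.2577 = 0.022 bits.

0.022 bits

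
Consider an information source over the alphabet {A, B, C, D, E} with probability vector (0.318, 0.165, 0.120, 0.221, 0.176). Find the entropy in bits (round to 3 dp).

H = −Σ pᵢ log₂ pᵢ.
−0.318·log₂(0.318) = 0.5256
−0.165·log₂(0.165) = 0.4289
−0.120·log₂(0.120) = 0.3671
−0.221·log₂(0.221) = 0.4813
−0.176·log₂(0.176) = 0.4411
Sum ≈ 2.2440 → 2.244 bits.

2.244 bits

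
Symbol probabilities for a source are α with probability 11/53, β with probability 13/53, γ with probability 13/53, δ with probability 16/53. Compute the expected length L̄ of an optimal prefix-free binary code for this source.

Repeatedly combine the two least-probable nodes; the expected code length is the sum of the merged weights.
merge 11/53 + 13/53 → 24/53
merge 13/53 + 16/53 → 29/53
merge 24/53 + 29/53 → 1
L = 24/53 + 29/53 + 1 = 2 bits/symbol.

2 bits/symbol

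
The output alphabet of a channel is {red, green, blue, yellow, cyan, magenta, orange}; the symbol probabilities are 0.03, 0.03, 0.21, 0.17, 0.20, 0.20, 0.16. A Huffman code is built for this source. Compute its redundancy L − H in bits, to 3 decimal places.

0.087 bits

Entropy H = −Σ p log₂ p ≈ 2.5627 bits.
Huffman merges: 3/100+3/100→3/50; 3/50+4/25→11/50; 17/100+1/5→37/100; 1/5+21/100→41/100; 11/50+37/100→59/100; 41/100+59/100→1. L = 53/20 ≈ 2.6500.
L − H = 2.6500 − 2.5627 = 0.087 bits.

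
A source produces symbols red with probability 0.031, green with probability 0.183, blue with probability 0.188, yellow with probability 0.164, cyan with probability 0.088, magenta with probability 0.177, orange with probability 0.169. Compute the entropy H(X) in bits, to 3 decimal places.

H = −Σ pᵢ log₂ pᵢ.
−0.031·log₂(0.031) = 0.1554
−0.183·log₂(0.183) = 0.4484
−0.188·log₂(0.188) = 0.4533
−0.164·log₂(0.164) = 0.4278
−0.088·log₂(0.088) = 0.3086
−0.177·log₂(0.177) = 0.4422
−0.169·log₂(0.169) = 0.4335
Sum ≈ 2.6690 → 2.669 bits.

2.669 bits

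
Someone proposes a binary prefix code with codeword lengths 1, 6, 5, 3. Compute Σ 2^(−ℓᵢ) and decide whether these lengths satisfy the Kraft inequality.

With common denominator 2^6 = 64: Σ 2^(−ℓᵢ) = 32/64 + 1/64 + 2/64 + 8/64 = 43/64 = 0.671875.
Kraft's inequality requires Σ ≤ 1; here Σ = 0.671875 ≤ 1, so such a prefix code exists.

0.671875; yes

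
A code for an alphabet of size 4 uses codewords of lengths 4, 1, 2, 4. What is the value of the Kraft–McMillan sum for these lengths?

0.875

With common denominator 2^4 = 16: Σ 2^(−ℓᵢ) = 1/16 + 8/16 + 4/16 + 1/16 = 14/16 = 0.875.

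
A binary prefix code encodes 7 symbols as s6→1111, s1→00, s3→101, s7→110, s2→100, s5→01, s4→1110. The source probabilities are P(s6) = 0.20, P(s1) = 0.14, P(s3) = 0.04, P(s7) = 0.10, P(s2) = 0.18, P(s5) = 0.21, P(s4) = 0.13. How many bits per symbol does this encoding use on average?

L̄ = Σ pᵢ·ℓᵢ = 0.20·4 + 0.14·2 + 0.04·3 + 0.10·3 + 0.18·3 + 0.21·2 + 0.13·4 = 2.98 bits/symbol.

2.98 bits/symbol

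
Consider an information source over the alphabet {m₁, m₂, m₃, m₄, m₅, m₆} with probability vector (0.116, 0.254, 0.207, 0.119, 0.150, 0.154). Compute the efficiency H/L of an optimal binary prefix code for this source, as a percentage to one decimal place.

99.4%

Entropy H = −Σ p log₂ p ≈ 2.5247 bits.
Huffman merges: 29/250+119/1000→47/200; 3/20+77/500→38/125; 207/1000+47/200→221/500; 127/500+38/125→279/500; 221/500+279/500→1. L = 2539/1000 ≈ 2.5390.
Efficiency = H/L = 2.5247/2.5390 = 99.4%.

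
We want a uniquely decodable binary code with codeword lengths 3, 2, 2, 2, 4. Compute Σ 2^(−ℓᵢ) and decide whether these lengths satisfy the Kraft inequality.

0.9375; yes

With common denominator 2^4 = 16: Σ 2^(−ℓᵢ) = 2/16 + 4/16 + 4/16 + 4/16 + 1/16 = 15/16 = 0.9375.
Kraft's inequality requires Σ ≤ 1; here Σ = 0.9375 ≤ 1, so such a prefix code exists.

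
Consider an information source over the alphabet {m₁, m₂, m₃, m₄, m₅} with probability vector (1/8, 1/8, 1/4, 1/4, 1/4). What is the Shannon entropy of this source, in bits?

Each probability is a power of 1/2, so log₂(1/p) is an integer.
H = Σ p·log₂(1/p) = 1/8·3 + 1/8·3 + 1/4·2 + 1/4·2 + 1/4·2 = 2.25 bits.

2.25 bits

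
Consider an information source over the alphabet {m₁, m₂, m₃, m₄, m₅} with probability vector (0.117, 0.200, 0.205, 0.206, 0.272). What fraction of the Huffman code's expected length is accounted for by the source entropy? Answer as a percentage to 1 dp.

98.2%

Entropy H = −Σ p log₂ p ≈ 2.2757 bits.
Huffman merges: 117/1000+1/5→317/1000; 41/200+103/500→411/1000; 34/125+317/1000→589/1000; 411/1000+589/1000→1. L = 2317/1000 ≈ 2.3170.
Efficiency = H/L = 2.2757/2.3170 = 98.2%.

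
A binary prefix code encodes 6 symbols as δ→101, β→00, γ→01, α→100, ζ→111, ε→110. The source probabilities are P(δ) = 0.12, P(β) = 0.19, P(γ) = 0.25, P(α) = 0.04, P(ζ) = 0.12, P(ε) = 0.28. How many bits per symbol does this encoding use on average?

2.56 bits/symbol

L̄ = Σ pᵢ·ℓᵢ = 0.12·3 + 0.19·2 + 0.25·2 + 0.04·3 + 0.12·3 + 0.28·3 = 2.56 bits/symbol.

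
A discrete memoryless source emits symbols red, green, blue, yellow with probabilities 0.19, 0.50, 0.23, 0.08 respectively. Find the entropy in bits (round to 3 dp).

H = −Σ pᵢ log₂ pᵢ.
−0.19·log₂(0.19) = 0.4552
−0.50·log₂(0.50) = 0.5000
−0.23·log₂(0.23) = 0.4877
−0.08·log₂(0.08) = 0.2915
Sum ≈ 1.7344 → 1.734 bits.

1.734 bits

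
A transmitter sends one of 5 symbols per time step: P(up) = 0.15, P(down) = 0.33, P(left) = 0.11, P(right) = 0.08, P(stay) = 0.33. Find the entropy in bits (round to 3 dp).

2.108 bits

H = −Σ pᵢ log₂ pᵢ.
−0.15·log₂(0.15) = 0.4105
−0.33·log₂(0.33) = 0.5278
−0.11·log₂(0.11) = 0.3503
−0.08·log₂(0.08) = 0.2915
−0.33·log₂(0.33) = 0.5278
Sum ≈ 2.1080 → 2.108 bits.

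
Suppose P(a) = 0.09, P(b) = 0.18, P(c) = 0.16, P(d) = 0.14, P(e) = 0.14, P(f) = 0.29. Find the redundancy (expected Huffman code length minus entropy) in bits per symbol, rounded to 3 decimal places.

0.037 bits

Entropy H = −Σ p log₂ p ≈ 2.4931 bits.
Huffman merges: 9/100+7/50→23/100; 7/50+4/25→3/10; 9/50+23/100→41/100; 29/100+3/10→59/100; 41/100+59/100→1. L = 253/100 ≈ 2.5300.
L − H = 2.5300 − 2.4931 = 0.037 bits.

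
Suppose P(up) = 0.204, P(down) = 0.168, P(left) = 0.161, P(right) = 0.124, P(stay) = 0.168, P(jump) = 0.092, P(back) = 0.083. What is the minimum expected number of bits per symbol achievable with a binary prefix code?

2.796 bits/symbol

Repeatedly combine the two least-probable nodes; the expected code length is the sum of the merged weights.
merge 83/1000 + 23/250 → 7/40
merge 31/250 + 161/1000 → 57/200
merge 21/125 + 21/125 → 42/125
merge 7/40 + 51/250 → 379/1000
merge 57/200 + 42/125 → 621/1000
merge 379/1000 + 621/1000 → 1
L = 7/40 + 57/200 + 42/125 + 379/1000 + 621/1000 + 1 = 699/250 = 2.796 bits/symbol.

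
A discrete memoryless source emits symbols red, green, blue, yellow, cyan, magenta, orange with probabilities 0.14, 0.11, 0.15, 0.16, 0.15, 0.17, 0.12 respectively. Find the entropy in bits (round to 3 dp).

2.793 bits

H = −Σ pᵢ log₂ pᵢ.
−0.14·log₂(0.14) = 0.3971
−0.11·log₂(0.11) = 0.3503
−0.15·log₂(0.15) = 0.4105
−0.16·log₂(0.16) = 0.4230
−0.15·log₂(0.15) = 0.4105
−0.17·log₂(0.17) = 0.4346
−0.12·log₂(0.12) = 0.3671
Sum ≈ 2.7932 → 2.793 bits.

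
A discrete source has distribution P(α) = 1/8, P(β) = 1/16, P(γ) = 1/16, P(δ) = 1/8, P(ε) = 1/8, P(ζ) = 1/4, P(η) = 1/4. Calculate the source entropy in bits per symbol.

Each probability is a power of 1/2, so log₂(1/p) is an integer.
H = Σ p·log₂(1/p) = 1/8·3 + 1/16·4 + 1/16·4 + 1/8·3 + 1/8·3 + 1/4·2 + 1/4·2 = 2.625 bits.

2.625 bits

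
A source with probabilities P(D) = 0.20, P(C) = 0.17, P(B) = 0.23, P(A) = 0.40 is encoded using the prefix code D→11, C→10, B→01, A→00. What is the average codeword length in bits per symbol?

L̄ = Σ pᵢ·ℓᵢ = 0.20·2 + 0.17·2 + 0.23·2 + 0.40·2 = 2 bits/symbol.

2 bits/symbol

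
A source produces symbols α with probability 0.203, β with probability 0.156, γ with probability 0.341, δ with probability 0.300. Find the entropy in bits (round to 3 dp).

H = −Σ pᵢ log₂ pᵢ.
−0.203·log₂(0.203) = 0.4670
−0.156·log₂(0.156) = 0.4181
−0.341·log₂(0.341) = 0.5293
−0.300·log₂(0.300) = 0.5211
Sum ≈ 1.9355 → 1.936 bits.

1.936 bits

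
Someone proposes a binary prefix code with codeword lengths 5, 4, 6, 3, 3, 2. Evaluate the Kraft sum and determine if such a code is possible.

0.609375; yes

With common denominator 2^6 = 64: Σ 2^(−ℓᵢ) = 2/64 + 4/64 + 1/64 + 8/64 + 8/64 + 16/64 = 39/64 = 0.609375.
Kraft's inequality requires Σ ≤ 1; here Σ = 0.609375 ≤ 1, so such a prefix code exists.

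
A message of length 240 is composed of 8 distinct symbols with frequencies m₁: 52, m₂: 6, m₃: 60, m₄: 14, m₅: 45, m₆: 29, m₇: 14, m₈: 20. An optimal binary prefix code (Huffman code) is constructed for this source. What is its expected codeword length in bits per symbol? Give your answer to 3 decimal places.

2.758 bits/symbol

Probabilities are the counts divided by 240.
Repeatedly combine the two least-probable nodes; the expected code length is the sum of the merged weights.
merge 1/40 + 7/120 → 1/12
merge 7/120 + 1/12 → 17/120
merge 1/12 + 29/240 → 49/240
merge 17/120 + 3/16 → 79/240
merge 49/240 + 13/60 → 101/240
merge 1/4 + 79/240 → 139/240
merge 101/240 + 139/240 → 1
L = 1/12 + 17/120 + 49/240 + 79/240 + 101/240 + 139/240 + 1 = 331/120 ≈ 2.758 bits/symbol.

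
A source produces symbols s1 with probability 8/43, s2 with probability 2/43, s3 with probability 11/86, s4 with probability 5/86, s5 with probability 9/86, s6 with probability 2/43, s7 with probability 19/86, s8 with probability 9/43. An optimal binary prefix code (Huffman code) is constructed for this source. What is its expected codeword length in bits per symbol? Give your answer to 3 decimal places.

Repeatedly combine the two least-probable nodes; the expected code length is the sum of the merged weights.
merge 2/43 + 2/43 → 4/43
merge 5/86 + 4/43 → 13/86
merge 9/86 + 11/86 → 10/43
merge 13/86 + 8/43 → 29/86
merge 9/43 + 19/86 → 37/86
merge 10/43 + 29/86 → 49/86
merge 37/86 + 49/86 → 1
L = 4/43 + 13/86 + 10/43 + 29/86 + 37/86 + 49/86 + 1 = 121/43 ≈ 2.814 bits/symbol.

2.814 bits/symbol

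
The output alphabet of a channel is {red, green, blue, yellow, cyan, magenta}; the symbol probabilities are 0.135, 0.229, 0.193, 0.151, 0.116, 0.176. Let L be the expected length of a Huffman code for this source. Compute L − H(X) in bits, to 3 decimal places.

0.029 bits

Entropy H = −Σ p log₂ p ≈ 2.5485 bits.
Huffman merges: 29/250+27/200→251/1000; 151/1000+22/125→327/1000; 193/1000+229/1000→211/500; 251/1000+327/1000→289/500; 211/500+289/500→1. L = 1289/500 ≈ 2.5780.
L − H = 2.5780 − 2.5485 = 0.029 bits.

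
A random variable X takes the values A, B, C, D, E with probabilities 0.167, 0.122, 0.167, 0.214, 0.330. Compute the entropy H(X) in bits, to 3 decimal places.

H = −Σ pᵢ log₂ pᵢ.
−0.167·log₂(0.167) = 0.4312
−0.122·log₂(0.122) = 0.3703
−0.167·log₂(0.167) = 0.4312
−0.214·log₂(0.214) = 0.4760
−0.330·log₂(0.330) = 0.5278
Sum ≈ 2.2365 → 2.237 bits.

2.237 bits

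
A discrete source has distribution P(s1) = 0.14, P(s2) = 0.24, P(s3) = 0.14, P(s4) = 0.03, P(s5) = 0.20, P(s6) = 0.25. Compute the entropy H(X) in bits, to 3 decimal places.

2.405 bits

H = −Σ pᵢ log₂ pᵢ.
−0.14·log₂(0.14) = 0.3971
−0.24·log₂(0.24) = 0.4941
−0.14·log₂(0.14) = 0.3971
−0.03·log₂(0.03) = 0.1518
−0.20·log₂(0.20) = 0.4644
−0.25·log₂(0.25) = 0.5000
Sum ≈ 2.4045 → 2.405 bits.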